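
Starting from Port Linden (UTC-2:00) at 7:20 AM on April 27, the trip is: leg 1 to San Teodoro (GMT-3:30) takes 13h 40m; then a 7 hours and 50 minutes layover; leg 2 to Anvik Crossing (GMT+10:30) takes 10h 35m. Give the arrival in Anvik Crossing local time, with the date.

Convert departure to UTC: 7:20 AM + 2:00 = 9:20 AM UTC on Apr 27.
Add 13 hours and 40 minutes leg 1 → 11:00 PM UTC.
Add 7 hours and 50 minutes layover in San Teodoro → 6:50 AM UTC (Apr 28).
Add 10 hours 35 minutes leg 2 → 5:25 PM UTC.
Anvik Crossing is UTC+10:30, so local arrival = 5:25 PM + 10:30 = 3:55 AM on Apr 29.

3:55 AM on April 29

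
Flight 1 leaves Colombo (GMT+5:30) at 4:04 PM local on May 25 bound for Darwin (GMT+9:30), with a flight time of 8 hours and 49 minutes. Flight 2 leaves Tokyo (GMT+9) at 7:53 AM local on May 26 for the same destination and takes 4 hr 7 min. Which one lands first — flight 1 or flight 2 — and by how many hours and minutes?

Flight 1 in UTC: 4:04 PM − 5:30 = 10:34 AM on May 25.
+8 hours and 49 minutes → arrive 7:23 PM UTC on May 25.
Flight 2 in UTC: 7:53 AM − 9:00 = 10:53 PM on May 25.
+4 hours 7 minutes → arrive 3:00 AM UTC on May 26.
Flight 1 lands earlier by 7 hours 37 minutes.

the first, by 7 hours 37 minutes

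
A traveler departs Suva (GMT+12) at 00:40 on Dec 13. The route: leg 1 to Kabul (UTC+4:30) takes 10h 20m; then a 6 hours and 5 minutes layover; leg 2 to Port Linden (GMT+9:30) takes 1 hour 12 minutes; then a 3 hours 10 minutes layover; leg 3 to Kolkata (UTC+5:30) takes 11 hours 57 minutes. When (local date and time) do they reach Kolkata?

02:54 on December 14

Convert departure to UTC: 00:40 − 12:00 = 12:40 UTC on Dec 12.
Add 10 hours and 20 minutes leg 1 → 23:00 UTC.
Add 6 hours 5 minutes layover in Kabul → 05:05 UTC (Dec 13).
Add 1 hour and 12 minutes leg 2 → 06:17 UTC.
Add 3 hours 10 minutes layover in Port Linden → 09:27 UTC.
Add 11 hours 57 minutes leg 3 → 21:24 UTC.
Kolkata is UTC+5:30, so local arrival = 21:24 + 5:30 = 02:54 on Dec 14.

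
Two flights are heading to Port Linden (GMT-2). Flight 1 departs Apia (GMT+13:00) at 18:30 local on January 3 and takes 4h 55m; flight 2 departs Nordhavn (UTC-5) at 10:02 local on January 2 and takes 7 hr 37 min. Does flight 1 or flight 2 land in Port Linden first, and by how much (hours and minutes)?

the second, by 11 hours 46 minutes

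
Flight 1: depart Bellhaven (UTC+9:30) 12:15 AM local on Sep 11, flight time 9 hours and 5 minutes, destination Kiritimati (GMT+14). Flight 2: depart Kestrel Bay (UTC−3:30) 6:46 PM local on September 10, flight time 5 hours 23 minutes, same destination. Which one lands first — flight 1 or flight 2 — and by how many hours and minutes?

Flight 1 in UTC: 12:15 AM − 9:30 = 2:45 PM on Sep 10.
+9 hours 5 minutes → arrive 11:50 PM UTC on Sep 10.
Flight 2 in UTC: 6:46 PM + 3:30 = 10:16 PM on Sep 10.
+5 hours 23 minutes → arrive 3:39 AM UTC on Sep 11.
Flight 1 lands earlier by 3 hours 49 minutes.

the first, by 3 hours 49 minutes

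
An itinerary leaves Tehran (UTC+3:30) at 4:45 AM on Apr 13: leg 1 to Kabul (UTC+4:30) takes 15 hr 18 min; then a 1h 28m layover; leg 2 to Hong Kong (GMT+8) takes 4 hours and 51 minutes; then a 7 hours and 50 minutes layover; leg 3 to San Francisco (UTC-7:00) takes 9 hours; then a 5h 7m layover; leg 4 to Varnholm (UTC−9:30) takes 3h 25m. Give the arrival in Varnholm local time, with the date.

2:44 PM on April 14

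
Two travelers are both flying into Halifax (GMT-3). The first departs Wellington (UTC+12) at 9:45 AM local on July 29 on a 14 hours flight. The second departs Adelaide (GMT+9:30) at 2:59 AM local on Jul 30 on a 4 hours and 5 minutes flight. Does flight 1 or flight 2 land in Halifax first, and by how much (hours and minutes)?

Flight 1 in UTC: 9:45 AM − 12:00 = 9:45 PM on Jul 28.
+14 hours → arrive 11:45 AM UTC on Jul 29.
Flight 2 in UTC: 2:59 AM − 9:30 = 5:29 PM on Jul 29.
+4 hours 5 minutes → arrive 9:34 PM UTC on Jul 29.
Flight 1 lands earlier by 9 hours 49 minutes.

the first, by 9 hours 49 minutes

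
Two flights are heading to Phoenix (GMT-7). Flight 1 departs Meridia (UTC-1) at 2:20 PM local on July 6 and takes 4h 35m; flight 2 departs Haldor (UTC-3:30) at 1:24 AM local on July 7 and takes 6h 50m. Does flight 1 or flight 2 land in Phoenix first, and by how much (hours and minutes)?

the first, by 15 hours 49 minutes

Flight 1 in UTC: 2:20 PM + 1:00 = 3:20 PM on Jul 6.
+4 hours and 35 minutes → arrive 7:55 PM UTC on Jul 6.
Flight 2 in UTC: 1:24 AM + 3:30 = 4:54 AM on Jul 7.
+6 hours and 50 minutes → arrive 11:44 AM UTC on Jul 7.
Flight 1 lands earlier by 15 hours 49 minutes.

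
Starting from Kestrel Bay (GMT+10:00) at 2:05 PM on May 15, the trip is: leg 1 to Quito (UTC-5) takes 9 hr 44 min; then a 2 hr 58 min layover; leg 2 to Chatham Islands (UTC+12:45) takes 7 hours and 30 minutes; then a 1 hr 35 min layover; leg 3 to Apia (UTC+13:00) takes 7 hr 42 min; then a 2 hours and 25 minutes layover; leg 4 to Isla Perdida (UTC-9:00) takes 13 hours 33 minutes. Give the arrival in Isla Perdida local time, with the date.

4:32 PM on May 16

Convert departure to UTC: 2:05 PM − 10:00 = 4:05 AM UTC on May 15.
Add 9 hours 44 minutes leg 1 → 1:49 PM UTC.
Add 2 hours 58 minutes layover in Quito → 4:47 PM UTC.
Add 7 hours 30 minutes leg 2 → 12:17 AM UTC (May 16).
Add 1 hour 35 minutes layover in Chatham Islands → 1:52 AM UTC.
Add 7 hours and 42 minutes leg 3 → 9:34 AM UTC.
Add 2 hours and 25 minutes layover in Apia → 11:59 AM UTC.
Add 13 hours and 33 minutes leg 4 → 1:32 AM UTC (May 17).
Isla Perdida is UTC−9:00, so local arrival = 1:32 AM − 9:00 = 4:32 PM on May 16.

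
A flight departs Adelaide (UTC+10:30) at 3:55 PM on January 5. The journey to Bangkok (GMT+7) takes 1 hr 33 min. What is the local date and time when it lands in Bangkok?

1:58 PM on Jan 5

Convert departure to UTC: 3:55 PM − 10:30 = 5:25 AM UTC on Jan 5.
Add 1 hour 33 minutes travel time → 6:58 AM UTC.
Bangkok is UTC+7:00, so local arrival = 6:58 AM + 7:00 = 1:58 PM on Jan 5.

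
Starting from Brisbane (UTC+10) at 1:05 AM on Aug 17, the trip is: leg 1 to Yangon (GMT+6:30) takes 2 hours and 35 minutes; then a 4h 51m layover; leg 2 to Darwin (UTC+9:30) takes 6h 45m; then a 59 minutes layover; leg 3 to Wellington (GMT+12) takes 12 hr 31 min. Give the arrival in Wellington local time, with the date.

6:46 AM on August 18

Convert departure to UTC: 1:05 AM − 10:00 = 3:05 PM UTC on Aug 16.
Add 2 hours 35 minutes leg 1 → 5:40 PM UTC.
Add 4 hours and 51 minutes layover in Yangon → 10:31 PM UTC.
Add 6 hours 45 minutes leg 2 → 5:16 AM UTC (Aug 17).
Add 59 minutes layover in Darwin → 6:15 AM UTC.
Add 12 hours 31 minutes leg 3 → 6:46 PM UTC.
Wellington is UTC+12:00, so local arrival = 6:46 PM + 12:00 = 6:46 AM on Aug 18.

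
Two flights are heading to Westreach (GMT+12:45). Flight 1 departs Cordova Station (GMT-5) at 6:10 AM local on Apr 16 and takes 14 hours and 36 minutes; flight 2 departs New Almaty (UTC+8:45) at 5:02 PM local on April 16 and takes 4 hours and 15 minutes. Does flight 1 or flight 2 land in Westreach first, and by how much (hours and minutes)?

Flight 1 in UTC: 6:10 AM + 5:00 = 11:10 AM on Apr 16.
+14 hours and 36 minutes → arrive 1:46 AM UTC on Apr 17.
Flight 2 in UTC: 5:02 PM − 8:45 = 8:17 AM on Apr 16.
+4 hours 15 minutes → arrive 12:32 PM UTC on Apr 16.
Flight 2 lands earlier by 13 hours 14 minutes.

the second, by 13 hours 14 minutes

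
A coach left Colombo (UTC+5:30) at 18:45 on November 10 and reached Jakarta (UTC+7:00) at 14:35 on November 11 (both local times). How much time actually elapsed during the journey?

Departure in UTC: 18:45 − 5:30 = 13:15 on Nov 10.
Arrival in UTC: 14:35 − 7:00 = 07:35 on Nov 11.
Elapsed = 07:35 − 13:15 (+1 day) = 18 hours 20 minutes.

18 hours 20 minutes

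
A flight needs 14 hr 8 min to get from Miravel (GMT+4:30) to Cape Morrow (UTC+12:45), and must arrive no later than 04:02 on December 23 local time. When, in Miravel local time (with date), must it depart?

05:39 on December 22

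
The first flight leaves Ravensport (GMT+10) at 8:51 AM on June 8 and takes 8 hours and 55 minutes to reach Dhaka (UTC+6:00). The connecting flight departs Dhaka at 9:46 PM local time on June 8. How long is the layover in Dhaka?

Convert departure to UTC: 8:51 AM − 10:00 = 10:51 PM UTC on Jun 7.
Add 8 hours 55 minutes flight time → 7:46 AM UTC (Jun 8).
Dhaka is UTC+6:00, so local arrival = 7:46 AM + 6:00 = 1:46 PM on Jun 8.
Layover = 9:46 PM − 1:46 PM = 8 hours.

8 hours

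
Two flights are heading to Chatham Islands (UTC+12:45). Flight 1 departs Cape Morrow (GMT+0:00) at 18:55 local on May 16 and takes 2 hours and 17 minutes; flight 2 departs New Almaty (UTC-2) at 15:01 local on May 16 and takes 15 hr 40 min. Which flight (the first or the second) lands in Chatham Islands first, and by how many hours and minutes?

Flight 1 departs at 18:55 UTC (May 16).
+2 hours 17 minutes → arrive 21:12 UTC on May 16.
Flight 2 in UTC: 15:01 + 2:00 = 17:01 on May 16.
+15 hours and 40 minutes → arrive 08:41 UTC on May 17.
Flight 1 lands earlier by 11 hours 29 minutes.

the first, by 11 hours 29 minutes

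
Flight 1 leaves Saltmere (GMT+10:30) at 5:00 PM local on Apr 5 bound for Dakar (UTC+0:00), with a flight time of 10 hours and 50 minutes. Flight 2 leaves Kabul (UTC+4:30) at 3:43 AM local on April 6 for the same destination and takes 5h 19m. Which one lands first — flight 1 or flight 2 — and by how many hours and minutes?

Flight 1 in UTC: 5:00 PM − 10:30 = 6:30 AM on Apr 5.
+10 hours and 50 minutes → arrive 5:20 PM UTC on Apr 5.
Flight 2 in UTC: 3:43 AM − 4:30 = 11:13 PM on Apr 5.
+5 hours and 19 minutes → arrive 4:32 AM UTC on Apr 6.
Flight 1 lands earlier by 11 hours 12 minutes.

the first, by 11 hours 12 minutes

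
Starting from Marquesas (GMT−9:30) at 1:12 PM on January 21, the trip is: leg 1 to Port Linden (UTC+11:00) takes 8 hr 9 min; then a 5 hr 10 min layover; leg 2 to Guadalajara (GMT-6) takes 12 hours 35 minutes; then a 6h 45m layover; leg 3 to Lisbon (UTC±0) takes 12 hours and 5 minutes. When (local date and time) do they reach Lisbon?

7:26 PM on Jan 23

Convert departure to UTC: 1:12 PM + 9:30 = 10:42 PM UTC on Jan 21.
Add 8 hours and 9 minutes leg 1 → 6:51 AM UTC (Jan 22).
Add 5 hours 10 minutes layover in Port Linden → 12:01 PM UTC.
Add 12 hours 35 minutes leg 2 → 12:36 AM UTC (Jan 23).
Add 6 hours and 45 minutes layover in Guadalajara → 7:21 AM UTC.
Add 12 hours and 5 minutes leg 3 → 7:26 PM UTC.
Lisbon is UTC+0, so local arrival is the same: 7:26 PM on Jan 23.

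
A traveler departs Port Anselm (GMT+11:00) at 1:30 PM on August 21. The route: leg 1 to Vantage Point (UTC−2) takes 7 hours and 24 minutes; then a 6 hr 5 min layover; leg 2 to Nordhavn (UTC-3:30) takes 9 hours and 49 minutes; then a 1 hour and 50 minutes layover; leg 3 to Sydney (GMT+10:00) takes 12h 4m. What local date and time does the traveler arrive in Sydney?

Convert departure to UTC: 1:30 PM − 11:00 = 2:30 AM UTC on Aug 21.
Add 7 hours and 24 minutes leg 1 → 9:54 AM UTC.
Add 6 hours 5 minutes layover in Vantage Point → 3:59 PM UTC.
Add 9 hours and 49 minutes leg 2 → 1:48 AM UTC (Aug 22).
Add 1 hour 50 minutes layover in Nordhavn → 3:38 AM UTC.
Add 12 hours 4 minutes leg 3 → 3:42 PM UTC.
Sydney is UTC+10:00, so local arrival = 3:42 PM + 10:00 = 1:42 AM on Aug 23.

1:42 AM on August 23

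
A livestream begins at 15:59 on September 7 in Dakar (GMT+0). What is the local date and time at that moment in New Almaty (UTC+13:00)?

Dakar is UTC+0 so that is 15:59 UTC.
New Almaty is UTC+13:00: 15:59 + 13:00 = 04:59 on Sep 8.

04:59 on September 8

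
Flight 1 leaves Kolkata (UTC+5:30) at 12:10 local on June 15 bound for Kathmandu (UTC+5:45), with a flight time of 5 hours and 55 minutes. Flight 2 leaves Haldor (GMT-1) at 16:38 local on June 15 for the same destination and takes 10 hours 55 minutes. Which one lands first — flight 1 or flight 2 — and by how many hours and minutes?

the first, by 15 hours 58 minutes

Flight 1 in UTC: 12:10 − 5:30 = 06:40 on Jun 15.
+5 hours and 55 minutes → arrive 12:35 UTC on Jun 15.
Flight 2 in UTC: 16:38 + 1:00 = 17:38 on Jun 15.
+10 hours 55 minutes → arrive 04:33 UTC on Jun 16.
Flight 1 lands earlier by 15 hours 58 minutes.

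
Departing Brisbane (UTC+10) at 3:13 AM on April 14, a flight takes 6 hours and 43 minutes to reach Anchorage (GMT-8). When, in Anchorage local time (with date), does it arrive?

Convert departure to UTC: 3:13 AM − 10:00 = 5:13 PM UTC on Apr 13.
Add 6 hours 43 minutes travel time → 11:56 PM UTC.
Anchorage is UTC−8:00, so local arrival = 11:56 PM − 8:00 = 3:56 PM on Apr 13.

3:56 PM on April 13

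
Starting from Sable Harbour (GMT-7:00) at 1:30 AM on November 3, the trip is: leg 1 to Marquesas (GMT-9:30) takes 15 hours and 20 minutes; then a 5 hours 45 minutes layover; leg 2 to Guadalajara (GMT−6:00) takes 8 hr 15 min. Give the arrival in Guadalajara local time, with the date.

7:50 AM on Nov 4

Convert departure to UTC: 1:30 AM + 7:00 = 8:30 AM UTC on Nov 3.
Add 15 hours and 20 minutes leg 1 → 11:50 PM UTC.
Add 5 hours 45 minutes layover in Marquesas → 5:35 AM UTC (Nov 4).
Add 8 hours 15 minutes leg 2 → 1:50 PM UTC.
Guadalajara is UTC−6:00, so local arrival = 1:50 PM − 6:00 = 7:50 AM on Nov 4.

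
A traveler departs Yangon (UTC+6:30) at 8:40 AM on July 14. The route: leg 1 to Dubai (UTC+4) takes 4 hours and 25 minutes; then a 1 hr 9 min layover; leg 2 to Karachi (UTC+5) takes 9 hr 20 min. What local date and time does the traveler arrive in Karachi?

Convert departure to UTC: 8:40 AM − 6:30 = 2:10 AM UTC on Jul 14.
Add 4 hours 25 minutes leg 1 → 6:35 AM UTC.
Add 1 hour and 9 minutes layover in Dubai → 7:44 AM UTC.
Add 9 hours 20 minutes leg 2 → 5:04 PM UTC.
Karachi is UTC+5:00, so local arrival = 5:04 PM + 5:00 = 10:04 PM on Jul 14.

10:04 PM on Jul 14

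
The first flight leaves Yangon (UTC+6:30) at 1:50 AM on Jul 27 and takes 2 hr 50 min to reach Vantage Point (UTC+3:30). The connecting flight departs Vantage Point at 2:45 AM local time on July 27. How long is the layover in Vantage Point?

Convert departure to UTC: 1:50 AM − 6:30 = 7:20 PM UTC on Jul 26.
Add 2 hours 50 minutes flight time → 10:10 PM UTC.
Vantage Point is UTC+3:30, so local arrival = 10:10 PM + 3:30 = 1:40 AM on Jul 27.
Layover = 2:45 AM − 1:40 AM = 1 hour 5 minutes.

1 hour 5 minutes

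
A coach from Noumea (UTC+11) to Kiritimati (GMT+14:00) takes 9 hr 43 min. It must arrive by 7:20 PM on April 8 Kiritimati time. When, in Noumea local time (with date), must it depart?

6:37 AM on Apr 8

Target arrival in UTC: 7:20 PM − 14:00 = 5:20 AM on Apr 8.
Subtract 9 hours and 43 minutes → departure 7:37 PM UTC on Apr 7.
Noumea is UTC+11:00: 7:37 PM + 11:00 = 6:37 AM on Apr 8.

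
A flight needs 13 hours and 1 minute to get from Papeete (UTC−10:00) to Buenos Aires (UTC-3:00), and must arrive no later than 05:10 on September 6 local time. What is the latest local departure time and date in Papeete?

Target arrival in UTC: 05:10 + 3:00 = 08:10 on Sep 6.
Subtract 13 hours 1 minute → departure 19:09 UTC on Sep 5.
Papeete is UTC−10:00: 19:09 − 10:00 = 09:09 on Sep 5.

09:09 on Sep 5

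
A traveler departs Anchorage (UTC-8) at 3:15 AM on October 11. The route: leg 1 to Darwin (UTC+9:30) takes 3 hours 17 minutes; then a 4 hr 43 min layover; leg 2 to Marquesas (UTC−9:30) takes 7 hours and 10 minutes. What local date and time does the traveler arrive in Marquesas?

4:55 PM on October 11

Convert departure to UTC: 3:15 AM + 8:00 = 11:15 AM UTC on Oct 11.
Add 3 hours and 17 minutes leg 1 → 2:32 PM UTC.
Add 4 hours 43 minutes layover in Darwin → 7:15 PM UTC.
Add 7 hours and 10 minutes leg 2 → 2:25 AM UTC (Oct 12).
Marquesas is UTC−9:30, so local arrival = 2:25 AM − 9:30 = 4:55 PM on Oct 11.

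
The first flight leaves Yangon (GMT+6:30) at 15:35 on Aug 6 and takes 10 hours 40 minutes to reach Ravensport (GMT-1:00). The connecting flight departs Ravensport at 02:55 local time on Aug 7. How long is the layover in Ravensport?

8 hours 10 minutes

Convert departure to UTC: 15:35 − 6:30 = 09:05 UTC on Aug 6.
Add 10 hours and 40 minutes flight time → 19:45 UTC.
Ravensport is UTC−1:00, so local arrival = 19:45 − 1:00 = 18:45 on Aug 6.
Layover = 02:55 − 18:45 (+1 day) = 8 hours 10 minutes.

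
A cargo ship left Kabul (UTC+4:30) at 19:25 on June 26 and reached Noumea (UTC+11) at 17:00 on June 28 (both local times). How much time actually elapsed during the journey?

39 hours 5 minutes

Noumea is 6:30 ahead of Kabul.
Clock-face elapsed time (ignoring zones) is 45 hours 35 minutes.
Actual elapsed = 45 hours 35 minutes − 6:30 = 39 hours 5 minutes.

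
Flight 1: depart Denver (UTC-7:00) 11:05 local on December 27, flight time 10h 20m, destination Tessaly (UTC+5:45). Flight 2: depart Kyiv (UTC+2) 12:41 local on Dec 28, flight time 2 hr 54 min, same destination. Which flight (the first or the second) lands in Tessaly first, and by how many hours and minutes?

Flight 1 in UTC: 11:05 + 7:00 = 18:05 on Dec 27.
+10 hours and 20 minutes → arrive 04:25 UTC on Dec 28.
Flight 2 in UTC: 12:41 − 2:00 = 10:41 on Dec 28.
+2 hours and 54 minutes → arrive 13:35 UTC on Dec 28.
Flight 1 lands earlier by 9 hours 10 minutes.

the first, by 9 hours 10 minutes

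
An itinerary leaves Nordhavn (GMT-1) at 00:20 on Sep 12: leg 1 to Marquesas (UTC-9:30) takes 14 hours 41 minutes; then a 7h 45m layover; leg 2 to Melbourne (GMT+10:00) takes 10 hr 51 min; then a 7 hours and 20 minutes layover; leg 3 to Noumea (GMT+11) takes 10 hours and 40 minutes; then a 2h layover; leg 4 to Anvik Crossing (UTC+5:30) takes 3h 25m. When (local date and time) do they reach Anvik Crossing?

15:32 on September 14

Convert departure to UTC: 00:20 + 1:00 = 01:20 UTC on Sep 12.
Add 14 hours 41 minutes leg 1 → 16:01 UTC.
Add 7 hours and 45 minutes layover in Marquesas → 23:46 UTC.
Add 10 hours and 51 minutes leg 2 → 10:37 UTC (Sep 13).
Add 7 hours 20 minutes layover in Melbourne → 17:57 UTC.
Add 10 hours 40 minutes leg 3 → 04:37 UTC (Sep 14).
Add 2 hours layover in Noumea → 06:37 UTC.
Add 3 hours 25 minutes leg 4 → 10:02 UTC.
Anvik Crossing is UTC+5:30, so local arrival = 10:02 + 5:30 = 15:32 on Sep 14.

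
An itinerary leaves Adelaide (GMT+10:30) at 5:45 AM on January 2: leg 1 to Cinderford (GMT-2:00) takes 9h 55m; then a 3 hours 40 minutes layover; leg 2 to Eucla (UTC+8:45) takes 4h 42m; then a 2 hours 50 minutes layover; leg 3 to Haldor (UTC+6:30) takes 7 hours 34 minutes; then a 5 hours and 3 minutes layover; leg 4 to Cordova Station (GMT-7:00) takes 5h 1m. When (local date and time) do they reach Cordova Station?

Convert departure to UTC: 5:45 AM − 10:30 = 7:15 PM UTC on Jan 1.
Add 9 hours 55 minutes leg 1 → 5:10 AM UTC (Jan 2).
Add 3 hours 40 minutes layover in Cinderford → 8:50 AM UTC.
Add 4 hours and 42 minutes leg 2 → 1:32 PM UTC.
Add 2 hours and 50 minutes layover in Eucla → 4:22 PM UTC.
Add 7 hours 34 minutes leg 3 → 11:56 PM UTC.
Add 5 hours and 3 minutes layover in Haldor → 4:59 AM UTC (Jan 3).
Add 5 hours and 1 minute leg 4 → 10:00 AM UTC.
Cordova Station is UTC−7:00, so local arrival = 10:00 AM − 7:00 = 3:00 AM on Jan 3.

3:00 AM on Jan 3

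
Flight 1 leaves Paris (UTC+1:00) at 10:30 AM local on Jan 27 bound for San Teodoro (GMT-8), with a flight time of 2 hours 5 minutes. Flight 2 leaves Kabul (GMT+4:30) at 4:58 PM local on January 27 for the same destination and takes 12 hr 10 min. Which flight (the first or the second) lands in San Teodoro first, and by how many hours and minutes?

the first, by 13 hours 3 minutes

Flight 1 in UTC: 10:30 AM − 1:00 = 9:30 AM on Jan 27.
+2 hours and 5 minutes → arrive 11:35 AM UTC on Jan 27.
Flight 2 in UTC: 4:58 PM − 4:30 = 12:28 PM on Jan 27.
+12 hours 10 minutes → arrive 12:38 AM UTC on Jan 28.
Flight 1 lands earlier by 13 hours 3 minutes.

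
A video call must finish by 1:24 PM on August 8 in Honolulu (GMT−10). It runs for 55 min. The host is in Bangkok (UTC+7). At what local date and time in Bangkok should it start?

Target end time in UTC: 1:24 PM + 10:00 = 11:24 PM on Aug 8.
Subtract 55 minutes → start 10:29 PM UTC on Aug 8.
Bangkok is UTC+7:00: 10:29 PM + 7:00 = 5:29 AM on Aug 9.

5:29 AM on August 9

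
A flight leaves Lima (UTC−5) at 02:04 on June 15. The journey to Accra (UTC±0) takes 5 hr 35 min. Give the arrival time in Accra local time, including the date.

Convert departure to UTC: 02:04 + 5:00 = 07:04 UTC on Jun 15.
Add 5 hours and 35 minutes travel time → 12:39 UTC.
Accra is UTC+0, so local arrival is the same: 12:39 on Jun 15.

12:39 on Jun 15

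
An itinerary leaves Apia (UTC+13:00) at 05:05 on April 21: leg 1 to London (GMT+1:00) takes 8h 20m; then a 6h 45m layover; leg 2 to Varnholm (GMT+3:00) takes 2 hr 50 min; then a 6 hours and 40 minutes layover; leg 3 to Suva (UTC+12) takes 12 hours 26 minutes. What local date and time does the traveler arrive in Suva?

17:06 on Apr 22

Convert departure to UTC: 05:05 − 13:00 = 16:05 UTC on Apr 20.
Add 8 hours 20 minutes leg 1 → 00:25 UTC (Apr 21).
Add 6 hours and 45 minutes layover in London → 07:10 UTC.
Add 2 hours 50 minutes leg 2 → 10:00 UTC.
Add 6 hours 40 minutes layover in Varnholm → 16:40 UTC.
Add 12 hours 26 minutes leg 3 → 05:06 UTC (Apr 22).
Suva is UTC+12:00, so local arrival = 05:06 + 12:00 = 17:06 on Apr 22.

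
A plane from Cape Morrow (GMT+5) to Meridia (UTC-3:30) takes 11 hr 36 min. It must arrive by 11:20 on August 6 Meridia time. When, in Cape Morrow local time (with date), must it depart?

Target arrival in UTC: 11:20 + 3:30 = 14:50 on Aug 6.
Subtract 11 hours and 36 minutes → departure 03:14 UTC on Aug 6.
Cape Morrow is UTC+5:00: 03:14 + 5:00 = 08:14 on Aug 6.

08:14 on August 6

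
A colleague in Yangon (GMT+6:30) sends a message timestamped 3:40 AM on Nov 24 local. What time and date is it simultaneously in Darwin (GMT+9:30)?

In UTC: 3:40 AM − 6:30 = 9:10 PM on Nov 23.
Darwin is UTC+9:30: 9:10 PM + 9:30 = 6:40 AM on Nov 24.

6:40 AM on November 24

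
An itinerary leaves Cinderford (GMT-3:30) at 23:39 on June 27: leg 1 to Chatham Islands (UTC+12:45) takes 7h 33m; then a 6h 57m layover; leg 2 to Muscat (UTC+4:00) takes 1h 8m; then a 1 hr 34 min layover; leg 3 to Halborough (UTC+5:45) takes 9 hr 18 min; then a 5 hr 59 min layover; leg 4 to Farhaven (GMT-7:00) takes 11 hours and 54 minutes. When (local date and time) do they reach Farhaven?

16:32 on Jun 29

Convert departure to UTC: 23:39 + 3:30 = 03:09 UTC on Jun 28.
Add 7 hours 33 minutes leg 1 → 10:42 UTC.
Add 6 hours 57 minutes layover in Chatham Islands → 17:39 UTC.
Add 1 hour and 8 minutes leg 2 → 18:47 UTC.
Add 1 hour 34 minutes layover in Muscat → 20:21 UTC.
Add 9 hours 18 minutes leg 3 → 05:39 UTC (Jun 29).
Add 5 hours 59 minutes layover in Halborough → 11:38 UTC.
Add 11 hours and 54 minutes leg 4 → 23:32 UTC.
Farhaven is UTC−7:00, so local arrival = 23:32 − 7:00 = 16:32 on Jun 29.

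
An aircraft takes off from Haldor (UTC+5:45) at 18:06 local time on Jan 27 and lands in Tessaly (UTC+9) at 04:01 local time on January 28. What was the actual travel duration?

6 hours 40 minutes

Departure in UTC: 18:06 − 5:45 = 12:21 on Jan 27.
Arrival in UTC: 04:01 − 9:00 = 19:01 on Jan 27.
Elapsed = 19:01 − 12:21 = 6 hours 40 minutes.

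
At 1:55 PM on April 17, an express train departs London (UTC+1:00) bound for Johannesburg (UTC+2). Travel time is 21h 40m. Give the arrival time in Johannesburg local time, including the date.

Convert departure to UTC: 1:55 PM − 1:00 = 12:55 PM UTC on Apr 17.
Add 21 hours and 40 minutes travel time → 10:35 AM UTC (Apr 18).
Johannesburg is UTC+2:00, so local arrival = 10:35 AM + 2:00 = 12:35 PM on Apr 18.

12:35 PM on April 18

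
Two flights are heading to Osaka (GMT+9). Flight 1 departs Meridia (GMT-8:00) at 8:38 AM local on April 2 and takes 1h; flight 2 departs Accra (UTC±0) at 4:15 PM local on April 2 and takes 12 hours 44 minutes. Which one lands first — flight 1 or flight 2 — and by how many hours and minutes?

Flight 1 in UTC: 8:38 AM + 8:00 = 4:38 PM on Apr 2.
+1 hour → arrive 5:38 PM UTC on Apr 2.
Flight 2 departs at 4:15 PM UTC (Apr 2).
+12 hours and 44 minutes → arrive 4:59 AM UTC on Apr 3.
Flight 1 lands earlier by 11 hours 21 minutes.

the first, by 11 hours 21 minutes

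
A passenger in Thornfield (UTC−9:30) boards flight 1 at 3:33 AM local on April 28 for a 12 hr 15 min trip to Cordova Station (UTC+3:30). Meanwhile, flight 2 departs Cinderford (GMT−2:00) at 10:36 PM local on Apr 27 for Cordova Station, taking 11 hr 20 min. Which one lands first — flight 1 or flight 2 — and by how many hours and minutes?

Flight 1 in UTC: 3:33 AM + 9:30 = 1:03 PM on Apr 28.
+12 hours 15 minutes → arrive 1:18 AM UTC on Apr 29.
Flight 2 in UTC: 10:36 PM + 2:00 = 12:36 AM on Apr 28.
+11 hours and 20 minutes → arrive 11:56 AM UTC on Apr 28.
Flight 2 lands earlier by 13 hours 22 minutes.

the second, by 13 hours 22 minutes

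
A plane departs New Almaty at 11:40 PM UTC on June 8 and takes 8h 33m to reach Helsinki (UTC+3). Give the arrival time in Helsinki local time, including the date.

11:13 AM on June 9

Departure is given in UTC: 11:40 PM on Jun 8.
Add 8 hours 33 minutes → 8:13 AM UTC (Jun 9).
Helsinki is UTC+3:00: 8:13 AM + 3:00 = 11:13 AM on Jun 9.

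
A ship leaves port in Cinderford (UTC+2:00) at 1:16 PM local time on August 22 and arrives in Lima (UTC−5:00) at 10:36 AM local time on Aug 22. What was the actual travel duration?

Lima is 7:00 behind Cinderford.
Clock-face elapsed time (ignoring zones) is −2 hours 40 minutes.
Actual elapsed = −2 hours 40 minutes + 7:00 = 4 hours 20 minutes.

4 hours 20 minutes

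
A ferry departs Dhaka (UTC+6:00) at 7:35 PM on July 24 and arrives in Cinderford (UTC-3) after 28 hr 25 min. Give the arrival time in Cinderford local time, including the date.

3:00 PM on July 25

Convert departure to UTC: 7:35 PM − 6:00 = 1:35 PM UTC on Jul 24.
Add 28 hours and 25 minutes travel time → 6:00 PM UTC (Jul 25).
Cinderford is UTC−3:00, so local arrival = 6:00 PM − 3:00 = 3:00 PM on Jul 25.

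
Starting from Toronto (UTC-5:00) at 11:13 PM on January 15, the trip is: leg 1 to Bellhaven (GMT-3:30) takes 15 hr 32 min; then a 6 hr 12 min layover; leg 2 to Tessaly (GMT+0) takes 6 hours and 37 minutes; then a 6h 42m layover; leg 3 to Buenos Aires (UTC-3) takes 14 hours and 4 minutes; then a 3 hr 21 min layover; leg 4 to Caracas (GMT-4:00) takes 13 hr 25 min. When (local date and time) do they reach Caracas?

Convert departure to UTC: 11:13 PM + 5:00 = 4:13 AM UTC on Jan 16.
Add 15 hours and 32 minutes leg 1 → 7:45 PM UTC.
Add 6 hours and 12 minutes layover in Bellhaven → 1:57 AM UTC (Jan 17).
Add 6 hours 37 minutes leg 2 → 8:34 AM UTC.
Add 6 hours 42 minutes layover in Tessaly → 3:16 PM UTC.
Add 14 hours 4 minutes leg 3 → 5:20 AM UTC (Jan 18).
Add 3 hours and 21 minutes layover in Buenos Aires → 8:41 AM UTC.
Add 13 hours 25 minutes leg 4 → 10:06 PM UTC.
Caracas is UTC−4:00, so local arrival = 10:06 PM − 4:00 = 6:06 PM on Jan 18.

6:06 PM on Jan 18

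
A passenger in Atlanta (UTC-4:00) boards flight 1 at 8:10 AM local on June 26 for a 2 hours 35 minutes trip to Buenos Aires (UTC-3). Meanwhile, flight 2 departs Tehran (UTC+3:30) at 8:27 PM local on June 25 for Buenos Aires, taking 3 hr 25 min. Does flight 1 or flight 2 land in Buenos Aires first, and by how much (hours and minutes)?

the second, by 18 hours 23 minutes

Flight 1 in UTC: 8:10 AM + 4:00 = 12:10 PM on Jun 26.
+2 hours and 35 minutes → arrive 2:45 PM UTC on Jun 26.
Flight 2 in UTC: 8:27 PM − 3:30 = 4:57 PM on Jun 25.
+3 hours and 25 minutes → arrive 8:22 PM UTC on Jun 25.
Flight 2 lands earlier by 18 hours 23 minutes.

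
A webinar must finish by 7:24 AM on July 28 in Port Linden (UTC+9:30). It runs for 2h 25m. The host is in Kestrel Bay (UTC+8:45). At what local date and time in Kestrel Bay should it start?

4:14 AM on July 28

Target end time in UTC: 7:24 AM − 9:30 = 9:54 PM on Jul 27.
Subtract 2 hours 25 minutes → start 7:29 PM UTC on Jul 27.
Kestrel Bay is UTC+8:45: 7:29 PM + 8:45 = 4:14 AM on Jul 28.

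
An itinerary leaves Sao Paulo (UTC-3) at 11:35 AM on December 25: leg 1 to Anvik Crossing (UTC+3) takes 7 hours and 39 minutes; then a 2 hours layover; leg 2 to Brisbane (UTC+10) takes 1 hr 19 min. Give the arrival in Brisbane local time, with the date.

11:33 AM on December 26

Convert departure to UTC: 11:35 AM + 3:00 = 2:35 PM UTC on Dec 25.
Add 7 hours and 39 minutes leg 1 → 10:14 PM UTC.
Add 2 hours layover in Anvik Crossing → 12:14 AM UTC (Dec 26).
Add 1 hour and 19 minutes leg 2 → 1:33 AM UTC.
Brisbane is UTC+10:00, so local arrival = 1:33 AM + 10:00 = 11:33 AM on Dec 26.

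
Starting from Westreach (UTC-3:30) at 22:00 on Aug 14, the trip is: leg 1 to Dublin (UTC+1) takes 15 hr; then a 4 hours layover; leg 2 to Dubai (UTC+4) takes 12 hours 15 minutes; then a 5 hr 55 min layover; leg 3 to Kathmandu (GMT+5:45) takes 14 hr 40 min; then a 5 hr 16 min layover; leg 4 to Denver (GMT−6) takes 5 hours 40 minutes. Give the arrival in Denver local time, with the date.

Convert departure to UTC: 22:00 + 3:30 = 01:30 UTC on Aug 15.
Add 15 hours leg 1 → 16:30 UTC.
Add 4 hours layover in Dublin → 20:30 UTC.
Add 12 hours and 15 minutes leg 2 → 08:45 UTC (Aug 16).
Add 5 hours 55 minutes layover in Dubai → 14:40 UTC.
Add 14 hours and 40 minutes leg 3 → 05:20 UTC (Aug 17).
Add 5 hours and 16 minutes layover in Kathmandu → 10:36 UTC.
Add 5 hours and 40 minutes leg 4 → 16:16 UTC.
Denver is UTC−6:00, so local arrival = 16:16 − 6:00 = 10:16 on Aug 17.

10:16 on August 17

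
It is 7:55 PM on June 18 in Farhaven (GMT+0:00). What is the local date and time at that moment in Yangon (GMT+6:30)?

Farhaven is UTC+0 so that is 7:55 PM UTC.
Yangon is UTC+6:30: 7:55 PM + 6:30 = 2:25 AM on Jun 19.

2:25 AM on Jun 19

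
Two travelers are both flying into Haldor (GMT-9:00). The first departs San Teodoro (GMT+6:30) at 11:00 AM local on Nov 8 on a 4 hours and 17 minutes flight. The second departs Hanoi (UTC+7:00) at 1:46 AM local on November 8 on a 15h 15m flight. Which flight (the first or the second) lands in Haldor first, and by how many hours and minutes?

the first, by 1 hour 14 minutes

Flight 1 in UTC: 11:00 AM − 6:30 = 4:30 AM on Nov 8.
+4 hours 17 minutes → arrive 8:47 AM UTC on Nov 8.
Flight 2 in UTC: 1:46 AM − 7:00 = 6:46 PM on Nov 7.
+15 hours 15 minutes → arrive 10:01 AM UTC on Nov 8.
Flight 1 lands earlier by 1 hour 14 minutes.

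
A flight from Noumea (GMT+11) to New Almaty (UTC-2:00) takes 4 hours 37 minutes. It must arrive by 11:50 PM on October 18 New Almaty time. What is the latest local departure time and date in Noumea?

8:13 AM on October 19

Target arrival in UTC: 11:50 PM + 2:00 = 1:50 AM on Oct 19.
Subtract 4 hours and 37 minutes → departure 9:13 PM UTC on Oct 18.
Noumea is UTC+11:00: 9:13 PM + 11:00 = 8:13 AM on Oct 19.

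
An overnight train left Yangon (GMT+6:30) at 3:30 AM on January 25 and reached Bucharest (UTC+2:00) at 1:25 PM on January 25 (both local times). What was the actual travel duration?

14 hours 25 minutes

Bucharest is 4:30 behind Yangon.
Clock-face elapsed time (ignoring zones) is 9 hours 55 minutes.
Actual elapsed = 9 hours 55 minutes + 4:30 = 14 hours 25 minutes.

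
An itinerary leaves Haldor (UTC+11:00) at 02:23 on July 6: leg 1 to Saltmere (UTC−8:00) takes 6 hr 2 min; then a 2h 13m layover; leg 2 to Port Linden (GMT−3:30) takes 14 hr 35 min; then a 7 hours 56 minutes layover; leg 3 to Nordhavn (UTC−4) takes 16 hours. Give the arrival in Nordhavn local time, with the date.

Convert departure to UTC: 02:23 − 11:00 = 15:23 UTC on Jul 5.
Add 6 hours and 2 minutes leg 1 → 21:25 UTC.
Add 2 hours and 13 minutes layover in Saltmere → 23:38 UTC.
Add 14 hours and 35 minutes leg 2 → 14:13 UTC (Jul 6).
Add 7 hours and 56 minutes layover in Port Linden → 22:09 UTC.
Add 16 hours leg 3 → 14:09 UTC (Jul 7).
Nordhavn is UTC−4:00, so local arrival = 14:09 − 4:00 = 10:09 on Jul 7.

10:09 on Jul 7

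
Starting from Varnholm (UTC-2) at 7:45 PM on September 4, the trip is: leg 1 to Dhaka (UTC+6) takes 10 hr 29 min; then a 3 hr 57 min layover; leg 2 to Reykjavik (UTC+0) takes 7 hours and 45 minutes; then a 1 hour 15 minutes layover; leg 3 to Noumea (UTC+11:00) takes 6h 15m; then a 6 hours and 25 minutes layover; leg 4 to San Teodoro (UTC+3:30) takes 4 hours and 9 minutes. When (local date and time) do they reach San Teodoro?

Convert departure to UTC: 7:45 PM + 2:00 = 9:45 PM UTC on Sep 4.
Add 10 hours and 29 minutes leg 1 → 8:14 AM UTC (Sep 5).
Add 3 hours 57 minutes layover in Dhaka → 12:11 PM UTC.
Add 7 hours 45 minutes leg 2 → 7:56 PM UTC.
Add 1 hour and 15 minutes layover in Reykjavik → 9:11 PM UTC.
Add 6 hours 15 minutes leg 3 → 3:26 AM UTC (Sep 6).
Add 6 hours and 25 minutes layover in Noumea → 9:51 AM UTC.
Add 4 hours 9 minutes leg 4 → 2:00 PM UTC.
San Teodoro is UTC+3:30, so local arrival = 2:00 PM + 3:30 = 5:30 PM on Sep 6.

5:30 PM on September 6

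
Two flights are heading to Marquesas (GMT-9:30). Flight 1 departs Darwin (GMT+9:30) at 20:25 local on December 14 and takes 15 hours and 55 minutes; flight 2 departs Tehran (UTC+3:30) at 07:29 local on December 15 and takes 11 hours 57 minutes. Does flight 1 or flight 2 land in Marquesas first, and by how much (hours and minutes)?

the first, by 13 hours 6 minutes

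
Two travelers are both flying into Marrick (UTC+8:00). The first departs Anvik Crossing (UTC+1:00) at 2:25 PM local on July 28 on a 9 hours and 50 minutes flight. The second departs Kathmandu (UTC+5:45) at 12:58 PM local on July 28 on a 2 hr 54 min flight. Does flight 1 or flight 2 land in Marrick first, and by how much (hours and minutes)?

the second, by 13 hours 8 minutes

Flight 1 in UTC: 2:25 PM − 1:00 = 1:25 PM on Jul 28.
+9 hours and 50 minutes → arrive 11:15 PM UTC on Jul 28.
Flight 2 in UTC: 12:58 PM − 5:45 = 7:13 AM on Jul 28.
+2 hours 54 minutes → arrive 10:07 AM UTC on Jul 28.
Flight 2 lands earlier by 13 hours 8 minutes.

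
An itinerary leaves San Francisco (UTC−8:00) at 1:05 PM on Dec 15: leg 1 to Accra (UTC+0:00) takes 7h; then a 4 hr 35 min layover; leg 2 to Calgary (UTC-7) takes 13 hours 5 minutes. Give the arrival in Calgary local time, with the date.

Convert departure to UTC: 1:05 PM + 8:00 = 9:05 PM UTC on Dec 15.
Add 7 hours leg 1 → 4:05 AM UTC (Dec 16).
Add 4 hours and 35 minutes layover in Accra → 8:40 AM UTC.
Add 13 hours 5 minutes leg 2 → 9:45 PM UTC.
Calgary is UTC−7:00, so local arrival = 9:45 PM − 7:00 = 2:45 PM on Dec 16.

2:45 PM on Dec 16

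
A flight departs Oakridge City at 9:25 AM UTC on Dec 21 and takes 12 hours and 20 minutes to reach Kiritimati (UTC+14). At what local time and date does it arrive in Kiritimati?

11:45 AM on Dec 22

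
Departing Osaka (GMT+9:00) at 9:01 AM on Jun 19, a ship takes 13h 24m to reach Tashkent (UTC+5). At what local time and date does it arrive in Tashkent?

6:25 PM on June 19

Convert departure to UTC: 9:01 AM − 9:00 = 12:01 AM UTC on Jun 19.
Add 13 hours 24 minutes travel time → 1:25 PM UTC.
Tashkent is UTC+5:00, so local arrival = 1:25 PM + 5:00 = 6:25 PM on Jun 19.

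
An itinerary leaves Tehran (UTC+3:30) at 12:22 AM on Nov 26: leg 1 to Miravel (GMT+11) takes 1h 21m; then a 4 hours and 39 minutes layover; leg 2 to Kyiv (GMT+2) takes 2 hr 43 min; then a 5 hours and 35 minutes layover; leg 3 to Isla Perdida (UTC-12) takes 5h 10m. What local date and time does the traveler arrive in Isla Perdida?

4:20 AM on November 26

Convert departure to UTC: 12:22 AM − 3:30 = 8:52 PM UTC on Nov 25.
Add 1 hour 21 minutes leg 1 → 10:13 PM UTC.
Add 4 hours and 39 minutes layover in Miravel → 2:52 AM UTC (Nov 26).
Add 2 hours 43 minutes leg 2 → 5:35 AM UTC.
Add 5 hours and 35 minutes layover in Kyiv → 11:10 AM UTC.
Add 5 hours 10 minutes leg 3 → 4:20 PM UTC.
Isla Perdida is UTC−12:00, so local arrival = 4:20 PM − 12:00 = 4:20 AM on Nov 26.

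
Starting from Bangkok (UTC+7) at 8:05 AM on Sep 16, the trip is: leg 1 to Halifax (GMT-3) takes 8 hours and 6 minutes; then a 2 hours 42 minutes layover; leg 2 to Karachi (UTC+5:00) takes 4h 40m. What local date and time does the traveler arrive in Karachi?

Convert departure to UTC: 8:05 AM − 7:00 = 1:05 AM UTC on Sep 16.
Add 8 hours and 6 minutes leg 1 → 9:11 AM UTC.
Add 2 hours 42 minutes layover in Halifax → 11:53 AM UTC.
Add 4 hours 40 minutes leg 2 → 4:33 PM UTC.
Karachi is UTC+5:00, so local arrival = 4:33 PM + 5:00 = 9:33 PM on Sep 16.

9:33 PM on Sep 16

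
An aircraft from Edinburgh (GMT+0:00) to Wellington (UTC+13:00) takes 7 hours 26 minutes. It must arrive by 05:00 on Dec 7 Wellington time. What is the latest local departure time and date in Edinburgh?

Target arrival in UTC: 05:00 − 13:00 = 16:00 on Dec 6.
Subtract 7 hours and 26 minutes → departure 08:34 UTC on Dec 6.
Edinburgh is UTC+0, so departure is 08:34 on Dec 6.

08:34 on Dec 6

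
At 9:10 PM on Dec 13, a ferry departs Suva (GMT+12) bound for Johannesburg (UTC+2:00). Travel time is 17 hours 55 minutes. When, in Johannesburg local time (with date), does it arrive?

5:05 AM on December 14

Convert departure to UTC: 9:10 PM − 12:00 = 9:10 AM UTC on Dec 13.
Add 17 hours and 55 minutes travel time → 3:05 AM UTC (Dec 14).
Johannesburg is UTC+2:00, so local arrival = 3:05 AM + 2:00 = 5:05 AM on Dec 14.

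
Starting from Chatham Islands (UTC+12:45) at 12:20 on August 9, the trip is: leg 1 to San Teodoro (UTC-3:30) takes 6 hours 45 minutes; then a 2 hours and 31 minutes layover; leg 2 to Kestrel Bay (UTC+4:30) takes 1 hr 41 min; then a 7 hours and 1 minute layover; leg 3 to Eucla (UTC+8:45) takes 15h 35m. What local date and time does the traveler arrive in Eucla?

Convert departure to UTC: 12:20 − 12:45 = 23:35 UTC on Aug 8.
Add 6 hours 45 minutes leg 1 → 06:20 UTC (Aug 9).
Add 2 hours 31 minutes layover in San Teodoro → 08:51 UTC.
Add 1 hour and 41 minutes leg 2 → 10:32 UTC.
Add 7 hours and 1 minute layover in Kestrel Bay → 17:33 UTC.
Add 15 hours 35 minutes leg 3 → 09:08 UTC (Aug 10).
Eucla is UTC+8:45, so local arrival = 09:08 + 8:45 = 17:53 on Aug 10.

17:53 on August 10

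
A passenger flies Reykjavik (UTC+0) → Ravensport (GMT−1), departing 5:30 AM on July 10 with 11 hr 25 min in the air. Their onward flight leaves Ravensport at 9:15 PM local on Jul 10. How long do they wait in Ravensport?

5 hours 20 minutes

Reykjavik is at UTC+0, so departure is already 5:30 AM UTC on Jul 10.
Add 11 hours and 25 minutes flight time → 4:55 PM UTC.
Ravensport is UTC−1:00, so local arrival = 4:55 PM − 1:00 = 3:55 PM on Jul 10.
Layover = 9:15 PM − 3:55 PM = 5 hours 20 minutes.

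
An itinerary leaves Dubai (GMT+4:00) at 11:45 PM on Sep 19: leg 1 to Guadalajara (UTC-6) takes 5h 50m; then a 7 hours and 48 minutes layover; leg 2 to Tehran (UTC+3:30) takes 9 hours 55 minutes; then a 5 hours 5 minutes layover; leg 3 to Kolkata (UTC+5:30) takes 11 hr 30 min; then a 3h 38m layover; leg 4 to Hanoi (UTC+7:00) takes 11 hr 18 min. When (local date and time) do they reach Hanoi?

9:49 AM on September 22

Convert departure to UTC: 11:45 PM − 4:00 = 7:45 PM UTC on Sep 19.
Add 5 hours 50 minutes leg 1 → 1:35 AM UTC (Sep 20).
Add 7 hours 48 minutes layover in Guadalajara → 9:23 AM UTC.
Add 9 hours 55 minutes leg 2 → 7:18 PM UTC.
Add 5 hours 5 minutes layover in Tehran → 12:23 AM UTC (Sep 21).
Add 11 hours 30 minutes leg 3 → 11:53 AM UTC.
Add 3 hours 38 minutes layover in Kolkata → 3:31 PM UTC.
Add 11 hours and 18 minutes leg 4 → 2:49 AM UTC (Sep 22).
Hanoi is UTC+7:00, so local arrival = 2:49 AM + 7:00 = 9:49 AM on Sep 22.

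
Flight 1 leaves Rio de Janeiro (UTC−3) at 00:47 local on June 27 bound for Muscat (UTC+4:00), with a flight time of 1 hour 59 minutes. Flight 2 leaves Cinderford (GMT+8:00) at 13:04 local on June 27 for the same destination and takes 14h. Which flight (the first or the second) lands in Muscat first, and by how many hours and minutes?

the first, by 13 hours 18 minutes

Flight 1 in UTC: 00:47 + 3:00 = 03:47 on Jun 27.
+1 hour 59 minutes → arrive 05:46 UTC on Jun 27.
Flight 2 in UTC: 13:04 − 8:00 = 05:04 on Jun 27.
+14 hours → arrive 19:04 UTC on Jun 27.
Flight 1 lands earlier by 13 hours 18 minutes.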